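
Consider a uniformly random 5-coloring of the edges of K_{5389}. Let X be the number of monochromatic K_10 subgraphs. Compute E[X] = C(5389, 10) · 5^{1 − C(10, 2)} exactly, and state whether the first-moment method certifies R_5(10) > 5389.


E[X] = C(5389, 10) · 5^{1 − 45} = 5645340767466558997768874792926 · 5^{−44} = 5645340767466558997768874792926/5684341886080801486968994140625.
As a reduced fraction: E[X] = 5645340767466558997768874792926/5684341886080801486968994140625 ≈ 0.993.
Is E[X] < 1? YES.
Since E[X] < 1, there exists a 5-coloring of K_{5389} with no monochromatic K_10; hence R_5(10) > 5389.

E[X] = 5645340767466558997768874792926/5684341886080801486968994140625 ≈ 0.993; E[X] < 1, so R_5(10) > 5389.


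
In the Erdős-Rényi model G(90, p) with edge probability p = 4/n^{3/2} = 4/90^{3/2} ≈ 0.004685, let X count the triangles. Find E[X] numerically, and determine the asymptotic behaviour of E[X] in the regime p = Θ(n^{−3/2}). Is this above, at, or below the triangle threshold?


Number of potential triangles: C(90, 3) = 117480.
Each occurs with probability p³ ≈ (0.004685)³ ≈ 1.028226e-07.
By linearity: E[X] = C(90, 3)·p³ ≈ 117480 · 1.028226e-07 ≈ 0.0121.
Since α = 3/2 > 1, p = c/n^{3/2} = o(1/n) is below the triangle threshold p ~ 1/n. Asymptotically E[X] ~ (c³/6)·n^{3(1−α)} = (4³/6)·n^{-1.5} → 0, so by Markov's inequality G has no triangles w.h.p.

E[X] ≈ 0.0121; in regime p = Θ(1/n^{3/2}) E[X] tends to 0 (below the triangle threshold p ~ 1/n).


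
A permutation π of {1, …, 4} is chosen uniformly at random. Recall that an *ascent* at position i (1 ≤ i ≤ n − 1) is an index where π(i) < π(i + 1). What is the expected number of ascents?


Write X = Σ X_I over i = 1, …, 3, with X_I the indicator of one ascent.
There are 3 indicators.
For each fixed i, the pair (π(i), π(i+1)) is a uniformly random ordered pair of distinct values from {1, …, 4}; by symmetry P[π(i) < π(i+1)] = 1/2.
By linearity: E[X] = 3 · (1/2) = (4 − 1) · (1/2) = 3/2 ≈ 1.500.

E[X] = 3/2 = 1.500.


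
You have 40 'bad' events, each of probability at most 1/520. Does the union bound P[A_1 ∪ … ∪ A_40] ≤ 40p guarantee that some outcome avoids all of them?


Union bound: P[∪_{i=1}^{40} A_i] ≤ Σ_i P[A_i] ≤ 40·p = 40·(1/520) = 1/13.
Numerically: 1/13 ≈ 0.077.
Is 1/13 < 1? YES.
Since P[∪ A_i] ≤ 1/13 < 1, the complement has P[∩ A_i^c] ≥ 1 − 1/13 = 12/13 > 0, so some outcome avoids every A_i.

40·p = 1/13 ≈ 0.077; existence CERTIFIED by the union bound.


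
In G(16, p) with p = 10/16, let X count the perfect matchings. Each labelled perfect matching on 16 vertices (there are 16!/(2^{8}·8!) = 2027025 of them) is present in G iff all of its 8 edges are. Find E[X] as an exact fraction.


K_16 has 16!/(2^{8}·8!) = 2027025 labelled perfect matchings.
For each such perfect matching H, let X_H = 1 if all 8 edges of H are present in G. Then P[X_H = 1] = p^{8} = (5/8)^{8} = 390625/16777216.
By linearity of expectation: E[X] = Σ_H E[X_H] = 2027025 · p^{8} = 2027025 · 390625/16777216 = 791806640625/16777216.
Numerically: E[X] ≈ 4.72e+04.

E[X] = 2027025 · (5/8)^{8} = 791806640625/16777216 ≈ 4.72e+04.


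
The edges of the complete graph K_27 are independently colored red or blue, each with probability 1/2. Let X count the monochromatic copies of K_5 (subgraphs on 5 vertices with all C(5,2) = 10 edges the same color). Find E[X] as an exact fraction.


Let X = Σ_S X_S over the C(27, 5) = 80730 subsets S of size 5, where X_S = 1 if the K_5 on S is monochromatic.
For a fixed S, the K_5 on S has C(5, 2) = 10 edges. P[all 10 edges red] = (1/2)^10, and likewise for blue, so P[monochromatic] = 2·(1/2)^10 = 2^{1 − 10} = 1/512.
By linearity: E[X] = C(27, 5) · 2^{1 − 10} = 80730 · 1/512 = 40365/256.
Numerically: E[X] ≈ 157.6758.

E[X] = C(27,5)·2^(1−C(5,2)) = 40365/256 ≈ 157.6758.


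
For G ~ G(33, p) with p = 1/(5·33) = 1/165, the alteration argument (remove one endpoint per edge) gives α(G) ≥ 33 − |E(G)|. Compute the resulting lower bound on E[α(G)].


E[|E(G)|] = C(33, 2)·p = 528 · (1/165) = 16/5.
E[α(G)] ≥ n − E[|E(G)|] = 33 − 16/5 = 149/5.
Numerically: ≈ 29.800.
(This is only a lower bound; the true E[α(G)] may be larger.)

E[α(G)] ≥ 149/5 ≈ 29.800.


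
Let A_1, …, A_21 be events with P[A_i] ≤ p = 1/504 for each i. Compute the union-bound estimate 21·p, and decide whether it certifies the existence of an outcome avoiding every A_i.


Union bound: P[∪_{i=1}^{21} A_i] ≤ Σ_i P[A_i] ≤ 21·p = 21·(1/504) = 1/24.
Numerically: 1/24 ≈ 0.041667.
Is 1/24 < 1? YES.
Since P[∪ A_i] ≤ 1/24 < 1, the complement has P[∩ A_i^c] ≥ 1 − 1/24 = 23/24 > 0, so some outcome avoids every A_i.

21·p = 1/24 ≈ 0.041667; existence CERTIFIED by the union bound.


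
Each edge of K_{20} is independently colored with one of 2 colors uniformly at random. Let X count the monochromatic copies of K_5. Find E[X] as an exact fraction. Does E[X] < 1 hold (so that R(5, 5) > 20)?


E[X] = C(20, 5) · 2^{1 − 10} = 15504 · 2^{−9} = 15504/512.
As a reduced fraction: E[X] = 969/32 ≈ 30.28125.
Is E[X] < 1? NO.
Since E[X] ≥ 1, the first-moment bound is inconclusive at n = 20; it does NOT by itself certify R(5, 5) > 20.

E[X] = 969/32 ≈ 30.28125; E[X] ≥ 1; first-moment method inconclusive here.


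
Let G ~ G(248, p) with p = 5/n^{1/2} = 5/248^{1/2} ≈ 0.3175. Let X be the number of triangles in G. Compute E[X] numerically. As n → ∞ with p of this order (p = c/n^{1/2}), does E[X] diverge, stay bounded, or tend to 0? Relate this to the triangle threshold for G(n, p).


Number of potential triangles: C(248, 3) = 2511496.
Each occurs with probability p³ ≈ (0.3175)³ ≈ 3.2006080e-02.
By linearity: E[X] = C(248, 3)·p³ ≈ 2511496 · 3.2006080e-02 ≈ 80383.14288.
Since α = 1/2 < 1, p = c/n^{1/2} ≫ 1/n is above the triangle threshold p ~ 1/n. Asymptotically E[X] ~ (c³/6)·n^{3(1−α)} = (5³/6)·n^{1.5} → ∞; triangles are abundant w.h.p.

E[X] ≈ 80383.14288; in regime p = Θ(1/n^{1/2}) E[X] diverges (above the triangle threshold p ~ 1/n).


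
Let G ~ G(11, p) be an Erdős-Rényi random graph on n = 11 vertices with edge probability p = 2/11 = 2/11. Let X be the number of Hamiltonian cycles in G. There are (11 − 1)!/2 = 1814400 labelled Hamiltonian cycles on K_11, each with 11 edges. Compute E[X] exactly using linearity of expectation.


K_11 has (11 − 1)!/2 = 1814400 labelled Hamiltonian cycles.
For each such Hamiltonian cycle H, let X_H = 1 if all 11 edges of H are present in G. Then P[X_H = 1] = p^{11} = (2/11)^{11} = 2048/285311670611.
Summing the indicators: E[X] = Σ_H E[X_H] = 1814400 · p^{11} = 1814400 · 2048/285311670611 = 3715891200/285311670611.
Numerically: E[X] ≈ 0.013.

E[X] = 1814400 · (2/11)^{11} = 3715891200/285311670611 ≈ 0.013.


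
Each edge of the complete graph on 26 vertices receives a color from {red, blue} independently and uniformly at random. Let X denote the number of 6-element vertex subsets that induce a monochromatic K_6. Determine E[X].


Let X = Σ_S X_S over the C(26, 6) = 230230 subsets S of size 6, where X_S = 1 if the K_6 on S is monochromatic.
For a fixed S, the K_6 on S has C(6, 2) = 15 edges. P[all 15 edges red] = (1/2)^15, and likewise for blue, so P[monochromatic] = 2·(1/2)^15 = 2^{1 − 15} = 1/16384.
Summing: E[X] = C(26, 6) · 2^{1 − 15} = 230230 · 1/16384 = 115115/8192.
Numerically: E[X] ≈ 14.0521.

E[X] = C(26,6)·2^(1−C(6,2)) = 115115/8192 ≈ 14.0521.


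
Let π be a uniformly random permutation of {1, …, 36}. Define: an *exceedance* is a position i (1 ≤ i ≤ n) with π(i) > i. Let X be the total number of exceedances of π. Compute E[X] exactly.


Write X = Σ_{i=1}^{36} X_i, where X_i = 1_{π(i) > i}.
For each fixed i, π(i) is uniform over {1, …, 36} (marginal of a uniform permutation), so P[π(i) > i] = (n − i)/n. Summing: Σ_{i=1}^{36} (n − i)/n = (0 + 1 + … + 35)/36 = 36(36 − 1)/(2·36) = (36 − 1)/2.
Hence E[X] = Σ_{i=1}^{36} (36 − i)/36 = 35/2 ≈ 17.500.

E[X] = 35/2 = 17.500.


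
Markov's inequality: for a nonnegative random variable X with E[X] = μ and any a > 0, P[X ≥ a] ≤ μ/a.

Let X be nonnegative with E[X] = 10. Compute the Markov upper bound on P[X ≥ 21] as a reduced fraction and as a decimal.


μ = E[X] = 10, a = 21.
Markov: P[X ≥ 21] ≤ μ/a = (10)/21 = 10/21.
Numerically: ≈ 0.476190.
(Since a = 21 > μ = 10.000000, the bound 10/21 is < 1 and informative.)

P[X ≥ 21] ≤ 10/21 ≈ 0.476190.


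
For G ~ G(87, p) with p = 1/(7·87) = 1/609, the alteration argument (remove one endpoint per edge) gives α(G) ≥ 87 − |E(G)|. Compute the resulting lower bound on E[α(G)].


E[|E(G)|] = C(87, 2)·p = 3741 · (1/609) = 43/7.
E[α(G)] ≥ n − E[|E(G)|] = 87 − 43/7 = 566/7.
Numerically: ≈ 80.8571.
(This is only a lower bound; the true E[α(G)] may be larger.)

E[α(G)] ≥ 566/7 ≈ 80.8571.


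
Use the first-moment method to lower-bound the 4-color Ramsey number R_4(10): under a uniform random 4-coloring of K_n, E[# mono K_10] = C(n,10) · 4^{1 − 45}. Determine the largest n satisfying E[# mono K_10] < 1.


We need C(n, 10) · 4^{1 − 45} < 1, i.e. C(n, 10) < 4^{45 − 1} = 309485009821345068724781056.
Check values of n near the boundary:
  n = 2020: C(2020, 10) = 304832018578739931133653656; 304832018578739931133653656 < 309485009821345068724781056? YES
  n = 2021: C(2021, 10) = 306347841644770462864800616; 306347841644770462864800616 < 309485009821345068724781056? YES
  n = 2022: C(2022, 10) = 307870445231474093395937796; 307870445231474093395937796 < 309485009821345068724781056? YES
  n = 2023: C(2023, 10) = 309399856285778485315440716; 309399856285778485315440716 < 309485009821345068724781056? YES
  n = 2024: C(2024, 10) = 310936101848269937576192656; 310936101848269937576192656 < 309485009821345068724781056? NO
The largest n with C(n, 10) < 309485009821345068724781056 is n = 2023 (where E[X] = 77349964071444621328860179/77371252455336267181195264 ≈ 1.000). Hence R_4(10) > 2023, i.e. R_4(10) ≥ 2024.

Largest n = 2023; hence R_4(10) > 2023.


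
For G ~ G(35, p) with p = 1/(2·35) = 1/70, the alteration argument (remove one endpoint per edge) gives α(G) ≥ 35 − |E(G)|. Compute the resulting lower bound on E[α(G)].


E[|E(G)|] = C(35, 2)·p = 595 · (1/70) = 17/2.
E[α(G)] ≥ n − E[|E(G)|] = 35 − 17/2 = 53/2.
Numerically: ≈ 26.500.
(This is only a lower bound; the true E[α(G)] may be larger.)

E[α(G)] ≥ 53/2 ≈ 26.500.


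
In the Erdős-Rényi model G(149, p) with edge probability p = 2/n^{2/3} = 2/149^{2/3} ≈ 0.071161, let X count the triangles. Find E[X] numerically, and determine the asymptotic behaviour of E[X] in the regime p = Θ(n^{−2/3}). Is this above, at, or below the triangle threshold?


Number of potential triangles: C(149, 3) = 540274.
Each occurs with probability p³ ≈ (0.071161)³ ≈ 3.6034413e-04.
By linearity: E[X] = C(149, 3)·p³ ≈ 540274 · 3.6034413e-04 ≈ 194.68456.
Since α = 2/3 < 1, p = c/n^{2/3} ≫ 1/n is above the triangle threshold p ~ 1/n. Asymptotically E[X] ~ (c³/6)·n^{3(1−α)} = (2³/6)·n^{1} → ∞; triangles are abundant w.h.p.

E[X] ≈ 194.68456; in regime p = Θ(1/n^{2/3}) E[X] diverges (above the triangle threshold p ~ 1/n).


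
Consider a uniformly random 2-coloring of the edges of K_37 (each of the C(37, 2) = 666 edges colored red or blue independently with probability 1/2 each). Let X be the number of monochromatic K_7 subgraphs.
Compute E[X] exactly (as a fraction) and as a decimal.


Let X = Σ_S X_S over the C(37, 7) = 10295472 subsets S of size 7, where X_S = 1 if the K_7 on S is monochromatic.
For a fixed S, the K_7 on S has C(7, 2) = 21 edges. P[all 21 edges red] = (1/2)^21, and likewise for blue, so P[monochromatic] = 2·(1/2)^21 = 2^{1 − 21} = 1/1048576.
By linearity of expectation: E[X] = C(37, 7) · 2^{1 − 21} = 10295472 · 1/1048576 = 643467/65536.
Numerically: E[X] ≈ 9.8185.

E[X] = C(37,7)·2^(1−C(7,2)) = 643467/65536 ≈ 9.8185.


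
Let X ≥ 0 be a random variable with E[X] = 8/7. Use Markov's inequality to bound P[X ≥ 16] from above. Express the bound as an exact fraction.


μ = E[X] = 8/7, a = 16.
Markov: P[X ≥ 16] ≤ μ/a = (8/7)/16 = 1/14.
Numerically: ≈ 0.0714.
(Since a = 16 > μ = 1.1429, the bound 1/14 is < 1 and informative.)

P[X ≥ 16] ≤ 1/14 ≈ 0.0714.


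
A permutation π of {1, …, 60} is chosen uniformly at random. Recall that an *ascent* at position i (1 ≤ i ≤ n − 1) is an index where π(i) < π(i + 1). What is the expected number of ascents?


Write X = Σ X_I over i = 1, …, 59, with X_I the indicator of one ascent.
There are 59 indicators.
For each fixed i, the pair (π(i), π(i+1)) is a uniformly random ordered pair of distinct values from {1, …, 60}; by symmetry P[π(i) < π(i+1)] = 1/2.
By linearity: E[X] = 59 · (1/2) = (60 − 1) · (1/2) = 59/2 ≈ 29.500000.

E[X] = 59/2 = 29.500000.


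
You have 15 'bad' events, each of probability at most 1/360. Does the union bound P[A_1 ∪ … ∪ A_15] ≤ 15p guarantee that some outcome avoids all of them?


Union bound: P[∪_{i=1}^{15} A_i] ≤ Σ_i P[A_i] ≤ 15·p = 15·(1/360) = 1/24.
Numerically: 1/24 ≈ 0.041667.
Is 1/24 < 1? YES.
Since P[∪ A_i] ≤ 1/24 < 1, the complement has P[∩ A_i^c] ≥ 1 − 1/24 = 23/24 > 0, so some outcome avoids every A_i.

15·p = 1/24 ≈ 0.041667; existence CERTIFIED by the union bound.


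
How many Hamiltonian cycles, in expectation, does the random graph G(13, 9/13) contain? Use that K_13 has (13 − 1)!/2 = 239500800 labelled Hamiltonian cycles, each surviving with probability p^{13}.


K_13 has (13 − 1)!/2 = 239500800 labelled Hamiltonian cycles.
For each such Hamiltonian cycle H, let X_H = 1 if all 13 edges of H are present in G. Then P[X_H = 1] = p^{13} = (9/13)^{13} = 2541865828329/302875106592253.
Summing the indicators: E[X] = Σ_H E[X_H] = 239500800 · p^{13} = 239500800 · 2541865828329/302875106592253 = 608778899377458163200/302875106592253.
Numerically: E[X] ≈ 2.01e+06.

E[X] = 239500800 · (9/13)^{13} = 608778899377458163200/302875106592253 ≈ 2.01e+06.


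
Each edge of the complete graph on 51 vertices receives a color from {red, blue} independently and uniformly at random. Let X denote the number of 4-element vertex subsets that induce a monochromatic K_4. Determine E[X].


Let X = Σ_S X_S over the C(51, 4) = 249900 subsets S of size 4, where X_S = 1 if the K_4 on S is monochromatic.
For a fixed S, the K_4 on S has C(4, 2) = 6 edges. P[all 6 edges red] = (1/2)^6, and likewise for blue, so P[monochromatic] = 2·(1/2)^6 = 2^{1 − 6} = 1/32.
By linearity of expectation: E[X] = C(51, 4) · 2^{1 − 6} = 249900 · 1/32 = 62475/8.
Numerically: E[X] ≈ 7809.37500.

E[X] = C(51,4)·2^(1−C(4,2)) = 62475/8 ≈ 7809.37500.


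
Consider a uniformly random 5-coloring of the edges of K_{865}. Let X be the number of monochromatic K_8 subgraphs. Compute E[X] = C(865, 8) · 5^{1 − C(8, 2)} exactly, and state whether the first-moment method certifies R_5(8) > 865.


E[X] = C(865, 8) · 5^{1 − 28} = 7525050909487743060 · 5^{−27} = 7525050909487743060/7450580596923828125.
As a reduced fraction: E[X] = 1505010181897548612/1490116119384765625 ≈ 1.010.
Is E[X] < 1? NO.
Since E[X] ≥ 1, the first-moment bound is inconclusive at n = 865; it does NOT by itself certify R_5(8) > 865.

E[X] = 1505010181897548612/1490116119384765625 ≈ 1.010; E[X] ≥ 1; first-moment method inconclusive here.


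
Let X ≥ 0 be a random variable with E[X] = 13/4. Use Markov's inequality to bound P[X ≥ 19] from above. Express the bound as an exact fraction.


μ = E[X] = 13/4, a = 19.
Markov: P[X ≥ 19] ≤ μ/a = (13/4)/19 = 13/76.
Numerically: ≈ 0.171.
(Since a = 19 > μ = 3.250, the bound 13/76 is < 1 and informative.)

P[X ≥ 19] ≤ 13/76 ≈ 0.171.


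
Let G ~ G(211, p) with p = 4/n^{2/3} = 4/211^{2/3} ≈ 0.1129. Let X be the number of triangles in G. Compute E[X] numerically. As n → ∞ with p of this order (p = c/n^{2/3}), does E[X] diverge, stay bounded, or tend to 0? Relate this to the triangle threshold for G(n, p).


Number of potential triangles: C(211, 3) = 1543465.
Each occurs with probability p³ ≈ (0.1129)³ ≈ 1.437524e-03.
By linearity: E[X] = C(211, 3)·p³ ≈ 1543465 · 1.437524e-03 ≈ 2218.7678.
Since α = 2/3 < 1, p = c/n^{2/3} ≫ 1/n is above the triangle threshold p ~ 1/n. Asymptotically E[X] ~ (c³/6)·n^{3(1−α)} = (4³/6)·n^{1} → ∞; triangles are abundant w.h.p.

E[X] ≈ 2218.7678; in regime p = Θ(1/n^{2/3}) E[X] diverges (above the triangle threshold p ~ 1/n).


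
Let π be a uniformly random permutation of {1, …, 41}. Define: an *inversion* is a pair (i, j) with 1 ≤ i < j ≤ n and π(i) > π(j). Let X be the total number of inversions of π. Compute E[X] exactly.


Write X = Σ X_I over the C(41, 2) = 820 pairs i < j, with X_I the indicator of one inversion.
There are 820 indicators.
For each fixed pair i < j, the values π(i) and π(j) are two distinct elements of {1, …, 41} in uniformly random order; by symmetry P[π(i) > π(j)] = 1/2.
By linearity: E[X] = 820 · (1/2) = C(41, 2) · (1/2) = 820/2 = 410 ≈ 410.000.

E[X] = 410 = 410.000.


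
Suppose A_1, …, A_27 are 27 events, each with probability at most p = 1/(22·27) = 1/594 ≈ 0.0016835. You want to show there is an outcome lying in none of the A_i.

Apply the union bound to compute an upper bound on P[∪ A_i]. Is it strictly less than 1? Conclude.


Union bound: P[∪_{i=1}^{27} A_i] ≤ Σ_i P[A_i] ≤ 27·p = 27·(1/594) = 1/22.
Numerically: 1/22 ≈ 0.0454545.
Is 1/22 < 1? YES.
Since P[∪ A_i] ≤ 1/22 < 1, the complement has P[∩ A_i^c] ≥ 1 − 1/22 = 21/22 > 0, so some outcome avoids every A_i.

27·p = 1/22 ≈ 0.0454545; existence CERTIFIED by the union bound.


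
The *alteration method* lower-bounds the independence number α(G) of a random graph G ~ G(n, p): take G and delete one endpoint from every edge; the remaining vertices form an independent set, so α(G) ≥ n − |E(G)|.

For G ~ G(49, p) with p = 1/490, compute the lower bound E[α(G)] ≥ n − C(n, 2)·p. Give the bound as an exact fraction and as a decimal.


E[|E(G)|] = C(49, 2)·p = 1176 · (1/490) = 12/5.
E[α(G)] ≥ n − E[|E(G)|] = 49 − 12/5 = 233/5.
Numerically: ≈ 46.6000.
(This is only a lower bound; the true E[α(G)] may be larger.)

E[α(G)] ≥ 233/5 ≈ 46.6000.


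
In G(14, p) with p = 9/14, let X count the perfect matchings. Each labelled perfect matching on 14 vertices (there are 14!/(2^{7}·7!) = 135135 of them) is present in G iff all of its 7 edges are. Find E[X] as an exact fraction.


K_14 has 14!/(2^{7}·7!) = 135135 labelled perfect matchings.
For each such perfect matching H, let X_H = 1 if all 7 edges of H are present in G. Then P[X_H = 1] = p^{7} = (9/14)^{7} = 4782969/105413504.
Summing the indicators: E[X] = Σ_H E[X_H] = 135135 · p^{7} = 135135 · 4782969/105413504 = 92335216545/15059072.
Numerically: E[X] ≈ 6.13e+03.

E[X] = 135135 · (9/14)^{7} = 92335216545/15059072 ≈ 6.13e+03.


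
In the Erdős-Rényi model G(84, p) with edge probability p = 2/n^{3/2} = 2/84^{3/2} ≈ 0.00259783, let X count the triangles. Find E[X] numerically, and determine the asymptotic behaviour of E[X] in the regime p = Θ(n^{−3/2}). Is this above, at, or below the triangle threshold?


Number of potential triangles: C(84, 3) = 95284.
Each occurs with probability p³ ≈ (0.00259783)³ ≈ 1.75320702e-08.
By linearity: E[X] = C(84, 3)·p³ ≈ 95284 · 1.75320702e-08 ≈ 0.001671.
Since α = 3/2 > 1, p = c/n^{3/2} = o(1/n) is below the triangle threshold p ~ 1/n. Asymptotically E[X] ~ (c³/6)·n^{3(1−α)} = (2³/6)·n^{-1.5} → 0, so by Markov's inequality G has no triangles w.h.p.

E[X] ≈ 0.001671; in regime p = Θ(1/n^{3/2}) E[X] tends to 0 (below the triangle threshold p ~ 1/n).


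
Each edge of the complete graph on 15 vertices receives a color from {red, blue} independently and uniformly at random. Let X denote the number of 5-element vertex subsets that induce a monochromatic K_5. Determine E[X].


Let X = Σ_S X_S over the C(15, 5) = 3003 subsets S of size 5, where X_S = 1 if the K_5 on S is monochromatic.
For a fixed S, the K_5 on S has C(5, 2) = 10 edges. P[all 10 edges red] = (1/2)^10, and likewise for blue, so P[monochromatic] = 2·(1/2)^10 = 2^{1 − 10} = 1/512.
By linearity: E[X] = C(15, 5) · 2^{1 − 10} = 3003 · 1/512 = 3003/512.
Numerically: E[X] ≈ 5.865234.

E[X] = C(15,5)·2^(1−C(5,2)) = 3003/512 ≈ 5.865234.


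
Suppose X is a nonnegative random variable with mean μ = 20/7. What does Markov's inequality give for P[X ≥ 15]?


μ = E[X] = 20/7, a = 15.
Markov: P[X ≥ 15] ≤ μ/a = (20/7)/15 = 4/21.
Numerically: ≈ 0.190476.
(Since a = 15 > μ = 2.857143, the bound 4/21 is < 1 and informative.)

P[X ≥ 15] ≤ 4/21 ≈ 0.190476.


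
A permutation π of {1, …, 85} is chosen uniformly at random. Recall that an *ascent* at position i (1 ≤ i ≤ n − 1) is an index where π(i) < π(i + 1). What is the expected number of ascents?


Write X = Σ X_I over i = 1, …, 84, with X_I the indicator of one ascent.
There are 84 indicators.
For each fixed i, the pair (π(i), π(i+1)) is a uniformly random ordered pair of distinct values from {1, …, 85}; by symmetry P[π(i) < π(i+1)] = 1/2.
By linearity: E[X] = 84 · (1/2) = (85 − 1) · (1/2) = 42 ≈ 42.00000.

E[X] = 42 = 42.00000.


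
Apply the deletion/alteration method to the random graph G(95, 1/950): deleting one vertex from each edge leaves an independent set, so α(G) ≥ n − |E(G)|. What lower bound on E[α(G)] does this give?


E[|E(G)|] = C(95, 2)·p = 4465 · (1/950) = 47/10.
E[α(G)] ≥ n − E[|E(G)|] = 95 − 47/10 = 903/10.
Numerically: ≈ 90.30000.
(This is only a lower bound; the true E[α(G)] may be larger.)

E[α(G)] ≥ 903/10 ≈ 90.30000.


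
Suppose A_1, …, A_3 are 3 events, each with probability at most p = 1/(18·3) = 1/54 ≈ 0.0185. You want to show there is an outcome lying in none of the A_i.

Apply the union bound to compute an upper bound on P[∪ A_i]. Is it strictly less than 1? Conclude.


Union bound: P[∪_{i=1}^{3} A_i] ≤ Σ_i P[A_i] ≤ 3·p = 3·(1/54) = 1/18.
Numerically: 1/18 ≈ 0.0556.
Is 1/18 < 1? YES.
Since P[∪ A_i] ≤ 1/18 < 1, the complement has P[∩ A_i^c] ≥ 1 − 1/18 = 17/18 > 0, so some outcome avoids every A_i.

3·p = 1/18 ≈ 0.0556; existence CERTIFIED by the union bound.


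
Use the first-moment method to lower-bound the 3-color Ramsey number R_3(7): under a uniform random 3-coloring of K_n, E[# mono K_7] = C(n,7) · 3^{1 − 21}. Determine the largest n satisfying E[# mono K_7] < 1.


We need C(n, 7) · 3^{1 − 21} < 1, i.e. C(n, 7) < 3^{21 − 1} = 3486784401.
Check values of n near the boundary:
  n = 77: C(77, 7) = 2404808340; 2404808340 < 3486784401? YES
  n = 78: C(78, 7) = 2641902120; 2641902120 < 3486784401? YES
  n = 79: C(79, 7) = 2898753715; 2898753715 < 3486784401? YES
  n = 80: C(80, 7) = 3176716400; 3176716400 < 3486784401? YES
  n = 81: C(81, 7) = 3477216600; 3477216600 < 3486784401? YES
  n = 82: C(82, 7) = 3801756816; 3801756816 < 3486784401? NO
The largest n with C(n, 7) < 3486784401 is n = 81 (where E[X] = 42928600/43046721 ≈ 0.9973). Hence R_3(7) > 81, i.e. R_3(7) ≥ 82.

Largest n = 81; hence R_3(7) > 81.


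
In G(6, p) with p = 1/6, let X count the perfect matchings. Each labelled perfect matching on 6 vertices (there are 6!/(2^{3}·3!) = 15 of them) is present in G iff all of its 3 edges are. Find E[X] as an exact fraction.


K_6 has 6!/(2^{3}·3!) = 15 labelled perfect matchings.
For each such perfect matching H, let X_H = 1 if all 3 edges of H are present in G. Then P[X_H = 1] = p^{3} = (1/6)^{3} = 1/216.
Summing the indicators: E[X] = Σ_H E[X_H] = 15 · p^{3} = 15 · 1/216 = 5/72.
Numerically: E[X] ≈ 0.069444.

E[X] = 15 · (1/6)^{3} = 5/72 ≈ 0.069444.


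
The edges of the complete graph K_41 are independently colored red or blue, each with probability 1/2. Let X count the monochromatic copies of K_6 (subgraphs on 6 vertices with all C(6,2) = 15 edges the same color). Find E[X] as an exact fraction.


Let X = Σ_S X_S over the C(41, 6) = 4496388 subsets S of size 6, where X_S = 1 if the K_6 on S is monochromatic.
For a fixed S, the K_6 on S has C(6, 2) = 15 edges. P[all 15 edges red] = (1/2)^15, and likewise for blue, so P[monochromatic] = 2·(1/2)^15 = 2^{1 − 15} = 1/16384.
Summing: E[X] = C(41, 6) · 2^{1 − 15} = 4496388 · 1/16384 = 1124097/4096.
Numerically: E[X] ≈ 274.438.

E[X] = C(41,6)·2^(1−C(6,2)) = 1124097/4096 ≈ 274.438.


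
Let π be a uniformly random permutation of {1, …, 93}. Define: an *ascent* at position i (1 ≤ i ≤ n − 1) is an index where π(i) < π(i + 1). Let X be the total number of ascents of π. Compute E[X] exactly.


Write X = Σ X_I over i = 1, …, 92, with X_I the indicator of one ascent.
There are 92 indicators.
For each fixed i, the pair (π(i), π(i+1)) is a uniformly random ordered pair of distinct values from {1, …, 93}; by symmetry P[π(i) < π(i+1)] = 1/2.
By linearity: E[X] = 92 · (1/2) = (93 − 1) · (1/2) = 46 ≈ 46.000.

E[X] = 46 = 46.000.


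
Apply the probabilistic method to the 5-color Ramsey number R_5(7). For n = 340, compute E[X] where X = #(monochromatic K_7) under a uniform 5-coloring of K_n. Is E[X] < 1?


E[X] = C(340, 7) · 5^{1 − 21} = 97932136940560 · 5^{−20} = 97932136940560/95367431640625.
As a reduced fraction: E[X] = 19586427388112/19073486328125 ≈ 1.0268929.
Is E[X] < 1? NO.
Since E[X] ≥ 1, the first-moment bound is inconclusive at n = 340; it does NOT by itself certify R_5(7) > 340.

E[X] = 19586427388112/19073486328125 ≈ 1.0268929; E[X] ≥ 1; first-moment method inconclusive here.


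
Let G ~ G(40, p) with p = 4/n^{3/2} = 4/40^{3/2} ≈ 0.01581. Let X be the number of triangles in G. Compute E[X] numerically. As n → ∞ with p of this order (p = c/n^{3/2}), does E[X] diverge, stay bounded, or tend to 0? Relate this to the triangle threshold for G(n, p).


Number of potential triangles: C(40, 3) = 9880.
Each occurs with probability p³ ≈ (0.01581)³ ≈ 3.952847e-06.
By linearity: E[X] = C(40, 3)·p³ ≈ 9880 · 3.952847e-06 ≈ 0.0391.
Since α = 3/2 > 1, p = c/n^{3/2} = o(1/n) is below the triangle threshold p ~ 1/n. Asymptotically E[X] ~ (c³/6)·n^{3(1−α)} = (4³/6)·n^{-1.5} → 0, so by Markov's inequality G has no triangles w.h.p.

E[X] ≈ 0.0391; in regime p = Θ(1/n^{3/2}) E[X] tends to 0 (below the triangle threshold p ~ 1/n).


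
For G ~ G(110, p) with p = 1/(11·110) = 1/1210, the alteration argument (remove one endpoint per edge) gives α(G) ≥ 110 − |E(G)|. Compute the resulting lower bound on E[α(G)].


E[|E(G)|] = C(110, 2)·p = 5995 · (1/1210) = 109/22.
E[α(G)] ≥ n − E[|E(G)|] = 110 − 109/22 = 2311/22.
Numerically: ≈ 105.04545.
(This is only a lower bound; the true E[α(G)] may be larger.)

E[α(G)] ≥ 2311/22 ≈ 105.04545.


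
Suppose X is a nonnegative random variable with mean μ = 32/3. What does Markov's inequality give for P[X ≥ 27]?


μ = E[X] = 32/3, a = 27.
Markov: P[X ≥ 27] ≤ μ/a = (32/3)/27 = 32/81.
Numerically: ≈ 0.3951.
(Since a = 27 > μ = 10.6667, the bound 32/81 is < 1 and informative.)

P[X ≥ 27] ≤ 32/81 ≈ 0.3951.


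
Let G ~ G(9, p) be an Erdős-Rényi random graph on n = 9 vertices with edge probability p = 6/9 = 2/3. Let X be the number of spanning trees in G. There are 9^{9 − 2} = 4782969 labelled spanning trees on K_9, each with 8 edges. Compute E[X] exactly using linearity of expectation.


K_9 has 9^{9 − 2} = 4782969 labelled spanning trees.
For each such spanning tree H, let X_H = 1 if all 8 edges of H are present in G. Then P[X_H = 1] = p^{8} = (2/3)^{8} = 256/6561.
By linearity: E[X] = Σ_H E[X_H] = 4782969 · p^{8} = 4782969 · 256/6561 = 186624.
Numerically: E[X] ≈ 1.8662e+05.

E[X] = 4782969 · (2/3)^{8} = 186624 ≈ 1.8662e+05.


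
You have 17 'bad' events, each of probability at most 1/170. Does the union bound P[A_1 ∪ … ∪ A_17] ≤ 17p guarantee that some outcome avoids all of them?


Union bound: P[∪_{i=1}^{17} A_i] ≤ Σ_i P[A_i] ≤ 17·p = 17·(1/170) = 1/10.
Numerically: 1/10 ≈ 0.10000.
Is 1/10 < 1? YES.
Since P[∪ A_i] ≤ 1/10 < 1, the complement has P[∩ A_i^c] ≥ 1 − 1/10 = 9/10 > 0, so some outcome avoids every A_i.

17·p = 1/10 ≈ 0.10000; existence CERTIFIED by the union bound.


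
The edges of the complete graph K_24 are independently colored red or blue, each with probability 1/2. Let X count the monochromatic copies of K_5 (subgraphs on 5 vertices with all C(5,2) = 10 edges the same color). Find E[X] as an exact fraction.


Let X = Σ_S X_S over the C(24, 5) = 42504 subsets S of size 5, where X_S = 1 if the K_5 on S is monochromatic.
For a fixed S, the K_5 on S has C(5, 2) = 10 edges. P[all 10 edges red] = (1/2)^10, and likewise for blue, so P[monochromatic] = 2·(1/2)^10 = 2^{1 − 10} = 1/512.
By linearity: E[X] = C(24, 5) · 2^{1 − 10} = 42504 · 1/512 = 5313/64.
Numerically: E[X] ≈ 83.01562.

E[X] = C(24,5)·2^(1−C(5,2)) = 5313/64 ≈ 83.01562.


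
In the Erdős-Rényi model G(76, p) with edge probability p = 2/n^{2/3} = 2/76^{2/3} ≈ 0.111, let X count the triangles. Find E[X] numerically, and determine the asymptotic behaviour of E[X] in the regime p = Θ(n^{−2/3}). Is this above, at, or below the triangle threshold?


Number of potential triangles: C(76, 3) = 70300.
Each occurs with probability p³ ≈ (0.111)³ ≈ 1.38504e-03.
By linearity: E[X] = C(76, 3)·p³ ≈ 70300 · 1.38504e-03 ≈ 97.368.
Since α = 2/3 < 1, p = c/n^{2/3} ≫ 1/n is above the triangle threshold p ~ 1/n. Asymptotically E[X] ~ (c³/6)·n^{3(1−α)} = (2³/6)·n^{1} → ∞; triangles are abundant w.h.p.

E[X] ≈ 97.368; in regime p = Θ(1/n^{2/3}) E[X] diverges (above the triangle threshold p ~ 1/n).


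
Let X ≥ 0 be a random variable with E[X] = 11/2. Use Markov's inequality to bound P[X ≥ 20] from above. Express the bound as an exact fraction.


μ = E[X] = 11/2, a = 20.
Markov: P[X ≥ 20] ≤ μ/a = (11/2)/20 = 11/40.
Numerically: ≈ 0.27500.
(Since a = 20 > μ = 5.50000, the bound 11/40 is < 1 and informative.)

P[X ≥ 20] ≤ 11/40 ≈ 0.27500.


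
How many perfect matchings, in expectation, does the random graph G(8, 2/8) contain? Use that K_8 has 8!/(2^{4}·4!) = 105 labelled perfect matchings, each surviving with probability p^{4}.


K_8 has 8!/(2^{4}·4!) = 105 labelled perfect matchings.
For each such perfect matching H, let X_H = 1 if all 4 edges of H are present in G. Then P[X_H = 1] = p^{4} = (1/4)^{4} = 1/256.
By linearity: E[X] = Σ_H E[X_H] = 105 · p^{4} = 105 · 1/256 = 105/256.
Numerically: E[X] ≈ 0.4102.

E[X] = 105 · (1/4)^{4} = 105/256 ≈ 0.4102.


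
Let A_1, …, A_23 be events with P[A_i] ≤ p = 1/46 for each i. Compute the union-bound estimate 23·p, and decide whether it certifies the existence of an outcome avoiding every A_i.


Union bound: P[∪_{i=1}^{23} A_i] ≤ Σ_i P[A_i] ≤ 23·p = 23·(1/46) = 1/2.
Numerically: 1/2 ≈ 0.500.
Is 1/2 < 1? YES.
Since P[∪ A_i] ≤ 1/2 < 1, the complement has P[∩ A_i^c] ≥ 1 − 1/2 = 1/2 > 0, so some outcome avoids every A_i.

23·p = 1/2 ≈ 0.500; existence CERTIFIED by the union bound.


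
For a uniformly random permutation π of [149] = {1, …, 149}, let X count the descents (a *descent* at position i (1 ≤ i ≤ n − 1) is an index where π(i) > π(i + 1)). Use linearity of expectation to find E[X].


Write X = Σ X_I over i = 1, …, 148, with X_I the indicator of one descent.
There are 148 indicators.
For each fixed i, the pair (π(i), π(i+1)) is a uniformly random ordered pair of distinct values from {1, …, 149}; by symmetry P[π(i) > π(i+1)] = 1/2.
By linearity: E[X] = 148 · (1/2) = (149 − 1) · (1/2) = 74 ≈ 74.00000.

E[X] = 74 = 74.00000.


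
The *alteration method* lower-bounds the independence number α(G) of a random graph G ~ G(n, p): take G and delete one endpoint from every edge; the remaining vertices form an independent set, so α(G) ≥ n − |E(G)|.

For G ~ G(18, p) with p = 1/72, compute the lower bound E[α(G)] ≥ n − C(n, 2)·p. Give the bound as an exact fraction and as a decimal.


E[|E(G)|] = C(18, 2)·p = 153 · (1/72) = 17/8.
E[α(G)] ≥ n − E[|E(G)|] = 18 − 17/8 = 127/8.
Numerically: ≈ 15.87500.
(This is only a lower bound; the true E[α(G)] may be larger.)

E[α(G)] ≥ 127/8 ≈ 15.87500.


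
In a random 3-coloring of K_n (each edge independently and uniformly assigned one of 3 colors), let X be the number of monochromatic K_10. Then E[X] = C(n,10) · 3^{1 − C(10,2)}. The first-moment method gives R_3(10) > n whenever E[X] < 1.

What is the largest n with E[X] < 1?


We need C(n, 10) · 3^{1 − 45} < 1, i.e. C(n, 10) < 3^{45 − 1} = 984770902183611232881.
Check values of n near the boundary:
  n = 569: C(569, 10) = 905357721286137524328; 905357721286137524328 < 984770902183611232881? YES
  n = 570: C(570, 10) = 921524823451961408691; 921524823451961408691 < 984770902183611232881? YES
  n = 571: C(571, 10) = 937951290893172842001; 937951290893172842001 < 984770902183611232881? YES
  n = 572: C(572, 10) = 954640815642161682606; 954640815642161682606 < 984770902183611232881? YES
  n = 573: C(573, 10) = 971597135635805762226; 971597135635805762226 < 984770902183611232881? YES
  n = 574: C(574, 10) = 988824035203816502691; 988824035203816502691 < 984770902183611232881? NO
  n = 575: C(575, 10) = 1006325345561406175305; 1006325345561406175305 < 984770902183611232881? NO
The largest n with C(n, 10) < 984770902183611232881 is n = 573 (where E[X] = 35985079097622435638/36472996377170786403 ≈ 0.9866225). Hence R_3(10) > 573, i.e. R_3(10) ≥ 574.

Largest n = 573; hence R_3(10) > 573.


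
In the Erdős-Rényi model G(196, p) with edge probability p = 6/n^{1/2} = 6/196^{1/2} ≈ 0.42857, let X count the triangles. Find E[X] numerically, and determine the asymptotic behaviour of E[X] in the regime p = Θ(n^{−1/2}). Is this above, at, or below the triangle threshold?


Number of potential triangles: C(196, 3) = 1235780.
Each occurs with probability p³ ≈ (0.42857)³ ≈ 7.8717201e-02.
By linearity: E[X] = C(196, 3)·p³ ≈ 1235780 · 7.8717201e-02 ≈ 97277.14286.
Since α = 1/2 < 1, p = c/n^{1/2} ≫ 1/n is above the triangle threshold p ~ 1/n. Asymptotically E[X] ~ (c³/6)·n^{3(1−α)} = (6³/6)·n^{1.5} → ∞; triangles are abundant w.h.p.

E[X] ≈ 97277.14286; in regime p = Θ(1/n^{1/2}) E[X] diverges (above the triangle threshold p ~ 1/n).


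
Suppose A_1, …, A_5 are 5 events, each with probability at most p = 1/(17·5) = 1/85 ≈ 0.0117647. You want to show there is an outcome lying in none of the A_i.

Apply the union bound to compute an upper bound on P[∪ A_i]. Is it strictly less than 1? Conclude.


Union bound: P[∪_{i=1}^{5} A_i] ≤ Σ_i P[A_i] ≤ 5·p = 5·(1/85) = 1/17.
Numerically: 1/17 ≈ 0.0588235.
Is 1/17 < 1? YES.
Since P[∪ A_i] ≤ 1/17 < 1, the complement has P[∩ A_i^c] ≥ 1 − 1/17 = 16/17 > 0, so some outcome avoids every A_i.

5·p = 1/17 ≈ 0.0588235; existence CERTIFIED by the union bound.


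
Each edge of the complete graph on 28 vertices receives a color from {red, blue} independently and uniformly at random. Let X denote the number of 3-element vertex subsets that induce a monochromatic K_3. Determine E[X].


Let X = Σ_S X_S over the C(28, 3) = 3276 subsets S of size 3, where X_S = 1 if the K_3 on S is monochromatic.
For a fixed S, the K_3 on S has C(3, 2) = 3 edges. P[all 3 edges red] = (1/2)^3, and likewise for blue, so P[monochromatic] = 2·(1/2)^3 = 2^{1 − 3} = 1/4.
By linearity of expectation: E[X] = C(28, 3) · 2^{1 − 3} = 3276 · 1/4 = 819.
Numerically: E[X] ≈ 819.000.

E[X] = C(28,3)·2^(1−C(3,2)) = 819 ≈ 819.000.


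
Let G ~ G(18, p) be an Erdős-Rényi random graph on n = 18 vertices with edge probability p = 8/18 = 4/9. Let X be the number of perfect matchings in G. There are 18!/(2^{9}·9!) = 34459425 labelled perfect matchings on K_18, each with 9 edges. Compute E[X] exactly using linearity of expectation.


K_18 has 18!/(2^{9}·9!) = 34459425 labelled perfect matchings.
For each such perfect matching H, let X_H = 1 if all 9 edges of H are present in G. Then P[X_H = 1] = p^{9} = (4/9)^{9} = 262144/387420489.
Summing the indicators: E[X] = Σ_H E[X_H] = 34459425 · p^{9} = 34459425 · 262144/387420489 = 111522611200/4782969.
Numerically: E[X] ≈ 2.33e+04.

E[X] = 34459425 · (4/9)^{9} = 111522611200/4782969 ≈ 2.33e+04.


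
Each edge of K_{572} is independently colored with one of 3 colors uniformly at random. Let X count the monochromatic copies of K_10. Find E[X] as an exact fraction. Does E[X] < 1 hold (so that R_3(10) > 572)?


E[X] = C(572, 10) · 3^{1 − 45} = 954640815642161682606 · 3^{−44} = 954640815642161682606/984770902183611232881.
As a reduced fraction: E[X] = 106071201738017964734/109418989131512359209 ≈ 0.96940.
Is E[X] < 1? YES.
Since E[X] < 1, there exists a 3-coloring of K_{572} with no monochromatic K_10; hence R_3(10) > 572.

E[X] = 106071201738017964734/109418989131512359209 ≈ 0.96940; E[X] < 1, so R_3(10) > 572.


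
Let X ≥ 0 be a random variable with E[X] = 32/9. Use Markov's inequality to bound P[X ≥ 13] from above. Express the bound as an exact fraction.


μ = E[X] = 32/9, a = 13.
Markov: P[X ≥ 13] ≤ μ/a = (32/9)/13 = 32/117.
Numerically: ≈ 0.274.
(Since a = 13 > μ = 3.556, the bound 32/117 is < 1 and informative.)

P[X ≥ 13] ≤ 32/117 ≈ 0.274.


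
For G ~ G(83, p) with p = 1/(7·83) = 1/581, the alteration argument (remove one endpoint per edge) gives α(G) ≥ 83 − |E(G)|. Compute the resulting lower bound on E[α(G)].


E[|E(G)|] = C(83, 2)·p = 3403 · (1/581) = 41/7.
E[α(G)] ≥ n − E[|E(G)|] = 83 − 41/7 = 540/7.
Numerically: ≈ 77.14286.
(This is only a lower bound; the true E[α(G)] may be larger.)

E[α(G)] ≥ 540/7 ≈ 77.14286.


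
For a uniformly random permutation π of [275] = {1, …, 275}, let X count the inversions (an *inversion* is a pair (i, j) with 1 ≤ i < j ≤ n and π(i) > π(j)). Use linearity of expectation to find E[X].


Write X = Σ X_I over the C(275, 2) = 37675 pairs i < j, with X_I the indicator of one inversion.
There are 37675 indicators.
For each fixed pair i < j, the values π(i) and π(j) are two distinct elements of {1, …, 275} in uniformly random order; by symmetry P[π(i) > π(j)] = 1/2.
By linearity: E[X] = 37675 · (1/2) = C(275, 2) · (1/2) = 37675/2 = 37675/2 ≈ 18837.500.

E[X] = 37675/2 = 18837.500.


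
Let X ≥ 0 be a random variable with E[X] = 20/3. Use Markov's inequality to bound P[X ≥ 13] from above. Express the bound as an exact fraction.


μ = E[X] = 20/3, a = 13.
Markov: P[X ≥ 13] ≤ μ/a = (20/3)/13 = 20/39.
Numerically: ≈ 0.512821.
(Since a = 13 > μ = 6.666667, the bound 20/39 is < 1 and informative.)

P[X ≥ 13] ≤ 20/39 ≈ 0.512821.


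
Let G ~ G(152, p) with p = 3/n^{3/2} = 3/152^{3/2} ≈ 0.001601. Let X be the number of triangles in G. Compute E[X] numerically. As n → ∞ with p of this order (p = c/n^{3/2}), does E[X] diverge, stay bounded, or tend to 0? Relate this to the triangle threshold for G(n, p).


Number of potential triangles: C(152, 3) = 573800.
Each occurs with probability p³ ≈ (0.001601)³ ≈ 4.102680e-09.
By linearity: E[X] = C(152, 3)·p³ ≈ 573800 · 4.102680e-09 ≈ 0.0024.
Since α = 3/2 > 1, p = c/n^{3/2} = o(1/n) is below the triangle threshold p ~ 1/n. Asymptotically E[X] ~ (c³/6)·n^{3(1−α)} = (3³/6)·n^{-1.5} → 0, so by Markov's inequality G has no triangles w.h.p.

E[X] ≈ 0.0024; in regime p = Θ(1/n^{3/2}) E[X] tends to 0 (below the triangle threshold p ~ 1/n).


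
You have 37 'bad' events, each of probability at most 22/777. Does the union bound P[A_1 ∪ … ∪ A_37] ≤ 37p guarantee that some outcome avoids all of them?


Union bound: P[∪_{i=1}^{37} A_i] ≤ Σ_i P[A_i] ≤ 37·p = 37·(22/777) = 22/21.
Numerically: 22/21 ≈ 1.047619.
Is 22/21 < 1? NO.
Since the bound 22/21 is ≥ 1, the union bound is uninformative here; it does NOT by itself certify existence.

37·p = 22/21 ≈ 1.047619; existence NOT certified by the union bound.
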